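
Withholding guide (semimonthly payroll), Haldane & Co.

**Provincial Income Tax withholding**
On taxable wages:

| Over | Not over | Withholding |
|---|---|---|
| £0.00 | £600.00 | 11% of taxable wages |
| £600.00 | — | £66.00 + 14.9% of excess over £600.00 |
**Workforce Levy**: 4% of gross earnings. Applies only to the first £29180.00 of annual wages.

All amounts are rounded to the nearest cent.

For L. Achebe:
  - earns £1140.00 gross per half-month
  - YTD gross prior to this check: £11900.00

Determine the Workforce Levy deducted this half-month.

Workforce Levy: 4% × £1140.00 = £45.60

£45.60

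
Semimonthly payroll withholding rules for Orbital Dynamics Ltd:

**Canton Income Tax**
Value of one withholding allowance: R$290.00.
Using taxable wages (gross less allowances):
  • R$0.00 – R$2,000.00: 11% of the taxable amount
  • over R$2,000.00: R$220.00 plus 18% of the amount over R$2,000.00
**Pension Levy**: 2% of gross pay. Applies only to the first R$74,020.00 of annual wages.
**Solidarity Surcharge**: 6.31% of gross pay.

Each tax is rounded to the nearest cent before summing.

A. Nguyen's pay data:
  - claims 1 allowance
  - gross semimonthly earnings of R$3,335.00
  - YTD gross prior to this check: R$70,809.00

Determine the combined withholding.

Canton Income Tax: taxable = R$3,335.00 − 1×R$290.00 = R$3,045.00
  R$220.00 + 18% × (R$3,045.00 − R$2,000.00) = R$220.00 + 18% × R$1,045.00 = R$408.10
Pension Levy: cap R$74,020.00 − YTD R$70,809.00 = R$3,211.00 subject; 2% × R$3,211.00 = R$64.22
Solidarity Surcharge: 6.31% × R$3,335.00 = R$210.44
Total: R$408.10 + R$64.22 + R$210.44 = R$682.76

R$682.76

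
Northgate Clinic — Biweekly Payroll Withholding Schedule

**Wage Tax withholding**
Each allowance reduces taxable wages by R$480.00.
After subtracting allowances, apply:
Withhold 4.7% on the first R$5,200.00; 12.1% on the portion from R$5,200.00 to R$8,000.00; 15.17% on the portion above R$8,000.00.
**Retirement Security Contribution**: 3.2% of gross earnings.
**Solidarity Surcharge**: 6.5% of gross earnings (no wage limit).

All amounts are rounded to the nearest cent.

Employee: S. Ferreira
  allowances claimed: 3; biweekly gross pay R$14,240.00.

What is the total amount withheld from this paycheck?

Wage Tax: taxable = R$14,240.00 − 3×R$480.00 = R$12,800.00
  R$583.20 + 15.17% × (R$12,800.00 − R$8,000.00) = R$583.20 + 15.17% × R$4,800.00 = R$1,311.36
Retirement Security Contribution: 3.2% × R$14,240.00 = R$455.68
Solidarity Surcharge: 6.5% × R$14,240.00 = R$925.60
Total: R$1,311.36 + R$455.68 + R$925.60 = R$2,692.64

R$2,692.64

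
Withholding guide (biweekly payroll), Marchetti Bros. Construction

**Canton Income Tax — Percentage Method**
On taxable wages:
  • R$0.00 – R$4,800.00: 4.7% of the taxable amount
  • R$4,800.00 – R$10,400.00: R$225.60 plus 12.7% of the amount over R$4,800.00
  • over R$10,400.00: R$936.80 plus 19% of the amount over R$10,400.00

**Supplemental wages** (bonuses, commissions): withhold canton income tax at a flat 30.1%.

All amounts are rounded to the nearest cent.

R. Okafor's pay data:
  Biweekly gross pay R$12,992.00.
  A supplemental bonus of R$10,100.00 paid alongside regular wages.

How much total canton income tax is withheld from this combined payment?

R$4,469.38

Canton Income Tax: taxable = R$12,992.00
  R$936.80 + 19% × (R$12,992.00 − R$10,400.00) = R$936.80 + 19% × R$2,592.00 = R$1,429.28
Supplemental (30.1% flat on bonus): 30.1% × R$10,100.00 = R$3,040.10
Total canton income tax: R$1,429.28 + R$3,040.10 = R$4,469.38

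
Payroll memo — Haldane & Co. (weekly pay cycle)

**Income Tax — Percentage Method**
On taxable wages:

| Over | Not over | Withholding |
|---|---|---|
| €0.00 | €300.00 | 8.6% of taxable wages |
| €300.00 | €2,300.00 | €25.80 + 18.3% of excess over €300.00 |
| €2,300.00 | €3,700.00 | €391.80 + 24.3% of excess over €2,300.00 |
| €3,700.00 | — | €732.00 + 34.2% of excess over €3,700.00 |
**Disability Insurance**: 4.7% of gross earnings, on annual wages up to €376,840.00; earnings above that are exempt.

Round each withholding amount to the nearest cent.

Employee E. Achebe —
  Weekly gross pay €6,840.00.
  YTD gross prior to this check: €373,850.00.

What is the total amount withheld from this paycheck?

€1,946.41

Income Tax: taxable = €6,840.00
  €732.00 + 34.2% × (€6,840.00 − €3,700.00) = €732.00 + 34.2% × €3,140.00 = €1,805.88
Disability Insurance: cap €376,840.00 − YTD €373,850.00 = €2,990.00 subject; 4.7% × €2,990.00 = €140.53
Total: €1,805.88 + €140.53 = €1,946.41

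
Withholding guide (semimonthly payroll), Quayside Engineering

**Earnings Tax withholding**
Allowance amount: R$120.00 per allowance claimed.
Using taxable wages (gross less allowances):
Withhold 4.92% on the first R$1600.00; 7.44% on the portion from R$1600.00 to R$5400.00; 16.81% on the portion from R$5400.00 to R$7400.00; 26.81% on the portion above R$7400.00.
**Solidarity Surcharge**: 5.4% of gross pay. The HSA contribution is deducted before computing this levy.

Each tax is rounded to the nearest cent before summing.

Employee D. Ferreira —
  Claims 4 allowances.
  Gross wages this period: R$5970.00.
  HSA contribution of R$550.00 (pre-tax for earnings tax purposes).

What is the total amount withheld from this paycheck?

R$619.90

Earnings Tax: taxable = R$5970.00 − R$550.00 − 4×R$120.00 = R$4940.00
  R$78.72 + 7.44% × (R$4940.00 − R$1600.00) = R$78.72 + 7.44% × R$3340.00 = R$327.22
Solidarity Surcharge: 5.4% × R$5420.00 = R$292.68
Total: R$327.22 + R$292.68 = R$619.90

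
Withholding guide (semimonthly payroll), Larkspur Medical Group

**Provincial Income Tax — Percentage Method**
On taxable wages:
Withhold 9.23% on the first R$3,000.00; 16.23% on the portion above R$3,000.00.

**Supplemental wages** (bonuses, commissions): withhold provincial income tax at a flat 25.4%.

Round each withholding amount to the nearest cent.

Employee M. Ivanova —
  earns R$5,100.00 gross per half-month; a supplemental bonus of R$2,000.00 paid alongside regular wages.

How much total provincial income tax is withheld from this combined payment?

Provincial Income Tax: taxable = R$5,100.00
  R$276.90 + 16.23% × (R$5,100.00 − R$3,000.00) = R$276.90 + 16.23% × R$2,100.00 = R$617.73
Supplemental (25.4% flat on bonus): 25.4% × R$2,000.00 = R$508.00
Total provincial income tax: R$617.73 + R$508.00 = R$1,125.73

R$1,125.73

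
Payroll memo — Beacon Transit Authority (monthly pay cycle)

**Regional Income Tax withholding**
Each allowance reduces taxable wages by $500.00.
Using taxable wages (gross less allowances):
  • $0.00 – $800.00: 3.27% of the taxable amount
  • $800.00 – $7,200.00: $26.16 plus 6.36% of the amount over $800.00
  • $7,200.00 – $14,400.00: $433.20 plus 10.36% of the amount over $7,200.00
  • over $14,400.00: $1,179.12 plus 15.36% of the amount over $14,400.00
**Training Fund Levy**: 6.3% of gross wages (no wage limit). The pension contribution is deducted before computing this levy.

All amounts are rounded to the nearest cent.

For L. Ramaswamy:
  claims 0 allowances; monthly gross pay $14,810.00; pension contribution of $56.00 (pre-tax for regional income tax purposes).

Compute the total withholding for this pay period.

Regional Income Tax: taxable = $14,810.00 − $56.00 = $14,754.00
  $1,179.12 + 15.36% × ($14,754.00 − $14,400.00) = $1,179.12 + 15.36% × $354.00 = $1,233.49
Training Fund Levy: 6.3% × $14,754.00 = $929.50
Total: $1,233.49 + $929.50 = $2,162.99

$2,162.99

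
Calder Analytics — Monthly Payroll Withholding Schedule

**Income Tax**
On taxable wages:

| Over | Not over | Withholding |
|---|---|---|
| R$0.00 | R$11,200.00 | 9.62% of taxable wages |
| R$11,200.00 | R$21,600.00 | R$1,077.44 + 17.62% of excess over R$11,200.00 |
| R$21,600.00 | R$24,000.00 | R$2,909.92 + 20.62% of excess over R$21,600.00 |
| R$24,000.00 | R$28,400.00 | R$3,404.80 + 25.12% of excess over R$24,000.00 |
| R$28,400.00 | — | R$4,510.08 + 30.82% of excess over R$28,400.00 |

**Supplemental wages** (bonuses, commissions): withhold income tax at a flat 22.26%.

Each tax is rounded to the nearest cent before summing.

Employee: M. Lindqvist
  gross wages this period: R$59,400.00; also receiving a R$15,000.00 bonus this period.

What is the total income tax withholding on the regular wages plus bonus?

R$17,403.28

Income Tax: taxable = R$59,400.00
  R$4,510.08 + 30.82% × (R$59,400.00 − R$28,400.00) = R$4,510.08 + 30.82% × R$31,000.00 = R$14,064.28
Supplemental (22.26% flat on bonus): 22.26% × R$15,000.00 = R$3,339.00
Total income tax: R$14,064.28 + R$3,339.00 = R$17,403.28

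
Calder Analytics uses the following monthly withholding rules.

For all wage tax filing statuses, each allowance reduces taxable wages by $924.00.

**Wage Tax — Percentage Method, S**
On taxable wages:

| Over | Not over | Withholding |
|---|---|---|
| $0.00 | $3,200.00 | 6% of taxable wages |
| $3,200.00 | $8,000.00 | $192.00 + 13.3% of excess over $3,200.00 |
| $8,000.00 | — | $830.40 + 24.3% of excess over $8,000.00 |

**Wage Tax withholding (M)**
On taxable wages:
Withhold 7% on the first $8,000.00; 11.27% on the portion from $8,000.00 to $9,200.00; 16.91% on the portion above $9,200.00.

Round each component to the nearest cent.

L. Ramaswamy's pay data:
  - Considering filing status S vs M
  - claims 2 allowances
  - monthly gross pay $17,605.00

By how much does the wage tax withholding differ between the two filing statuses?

Wage Tax (S): taxable = $17,605.00 − 2×$924.00 = $15,757.00
  $830.40 + 24.3% × ($15,757.00 − $8,000.00) = $830.40 + 24.3% × $7,757.00 = $2,715.35
Wage Tax (M): taxable = $17,605.00 − 2×$924.00 = $15,757.00
  $695.24 + 16.91% × ($15,757.00 − $9,200.00) = $695.24 + 16.91% × $6,557.00 = $1,804.03
Difference: |$2,715.35 − $1,804.03| = $911.32 (higher under S)

$911.32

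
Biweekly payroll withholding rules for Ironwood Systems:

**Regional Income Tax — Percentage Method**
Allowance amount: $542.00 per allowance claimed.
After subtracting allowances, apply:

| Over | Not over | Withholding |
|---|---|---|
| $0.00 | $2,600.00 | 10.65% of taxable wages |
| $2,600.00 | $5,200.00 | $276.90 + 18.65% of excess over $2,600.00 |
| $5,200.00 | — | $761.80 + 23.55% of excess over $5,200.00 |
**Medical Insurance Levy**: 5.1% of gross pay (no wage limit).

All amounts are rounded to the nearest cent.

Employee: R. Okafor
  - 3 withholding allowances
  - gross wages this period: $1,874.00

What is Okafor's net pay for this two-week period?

Regional Income Tax: taxable = $1,874.00 − 3×$542.00 = $248.00
  10.65% × $248.00 = $26.41
Medical Insurance Levy: 5.1% × $1,874.00 = $95.57
Total withheld: $26.41 + $95.57 = $121.98
Net pay: $1,874.00 − $121.98 = $1,752.02

$1,752.02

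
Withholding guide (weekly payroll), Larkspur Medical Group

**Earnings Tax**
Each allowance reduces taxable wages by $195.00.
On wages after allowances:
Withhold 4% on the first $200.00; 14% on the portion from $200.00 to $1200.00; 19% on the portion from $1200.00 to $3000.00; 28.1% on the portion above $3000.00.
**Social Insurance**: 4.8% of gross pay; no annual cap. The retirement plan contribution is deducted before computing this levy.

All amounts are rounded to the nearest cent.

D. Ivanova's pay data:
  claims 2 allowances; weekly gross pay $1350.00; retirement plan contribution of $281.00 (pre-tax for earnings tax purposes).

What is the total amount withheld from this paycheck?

Earnings Tax: taxable = $1350.00 − $281.00 − 2×$195.00 = $679.00
  $8.00 + 14% × ($679.00 − $200.00) = $8.00 + 14% × $479.00 = $75.06
Social Insurance: 4.8% × $1069.00 = $51.31
Total: $75.06 + $51.31 = $126.37

$126.37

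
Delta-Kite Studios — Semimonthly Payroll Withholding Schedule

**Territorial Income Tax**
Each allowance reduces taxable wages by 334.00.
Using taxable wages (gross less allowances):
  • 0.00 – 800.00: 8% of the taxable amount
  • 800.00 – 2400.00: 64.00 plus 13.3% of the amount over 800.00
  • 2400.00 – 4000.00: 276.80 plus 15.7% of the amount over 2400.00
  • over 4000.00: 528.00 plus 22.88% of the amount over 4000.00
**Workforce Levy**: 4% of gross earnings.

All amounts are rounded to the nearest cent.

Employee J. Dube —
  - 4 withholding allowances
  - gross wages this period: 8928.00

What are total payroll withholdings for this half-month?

1706.97

Territorial Income Tax: taxable = 8928.00 − 4×334.00 = 7592.00
  528.00 + 22.88% × (7592.00 − 4000.00) = 528.00 + 22.88% × 3592.00 = 1349.85
Workforce Levy: 4% × 8928.00 = 357.12
Total: 1349.85 + 357.12 = 1706.97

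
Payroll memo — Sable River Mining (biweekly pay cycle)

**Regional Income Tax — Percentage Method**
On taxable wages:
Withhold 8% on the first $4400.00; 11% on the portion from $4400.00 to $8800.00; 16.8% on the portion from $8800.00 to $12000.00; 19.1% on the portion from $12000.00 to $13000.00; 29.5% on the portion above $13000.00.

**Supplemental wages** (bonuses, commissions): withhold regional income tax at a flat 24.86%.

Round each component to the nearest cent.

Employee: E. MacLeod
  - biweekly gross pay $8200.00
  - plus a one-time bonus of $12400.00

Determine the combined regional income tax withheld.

$3852.64

Regional Income Tax: taxable = $8200.00
  $352.00 + 11% × ($8200.00 − $4400.00) = $352.00 + 11% × $3800.00 = $770.00
Supplemental (24.86% flat on bonus): 24.86% × $12400.00 = $3082.64
Total regional income tax: $770.00 + $3082.64 = $3852.64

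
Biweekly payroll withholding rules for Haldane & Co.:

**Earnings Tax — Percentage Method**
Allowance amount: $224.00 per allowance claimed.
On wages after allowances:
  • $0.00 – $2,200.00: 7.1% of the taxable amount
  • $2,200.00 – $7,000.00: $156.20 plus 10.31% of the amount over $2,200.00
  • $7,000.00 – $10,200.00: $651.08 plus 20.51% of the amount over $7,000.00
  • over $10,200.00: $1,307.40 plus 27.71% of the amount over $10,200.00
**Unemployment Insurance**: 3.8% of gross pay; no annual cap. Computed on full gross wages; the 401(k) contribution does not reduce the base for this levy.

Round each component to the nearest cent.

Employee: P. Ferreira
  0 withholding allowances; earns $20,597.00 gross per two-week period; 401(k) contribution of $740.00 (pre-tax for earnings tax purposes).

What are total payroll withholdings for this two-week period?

$4,766.04

Earnings Tax: taxable = $20,597.00 − $740.00 = $19,857.00
  $1,307.40 + 27.71% × ($19,857.00 − $10,200.00) = $1,307.40 + 27.71% × $9,657.00 = $3,983.35
Unemployment Insurance: 3.8% × $20,597.00 = $782.69
Total: $3,983.35 + $782.69 = $4,766.04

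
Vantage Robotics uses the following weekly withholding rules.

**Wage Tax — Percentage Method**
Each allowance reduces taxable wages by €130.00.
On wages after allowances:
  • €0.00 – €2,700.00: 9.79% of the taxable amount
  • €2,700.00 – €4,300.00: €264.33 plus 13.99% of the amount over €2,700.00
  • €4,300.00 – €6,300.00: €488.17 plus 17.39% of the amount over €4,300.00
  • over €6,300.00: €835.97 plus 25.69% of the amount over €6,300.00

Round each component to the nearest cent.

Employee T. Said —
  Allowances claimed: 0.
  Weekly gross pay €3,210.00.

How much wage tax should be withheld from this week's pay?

€335.68

Wage Tax: taxable = €3,210.00
  €264.33 + 13.99% × (€3,210.00 − €2,700.00) = €264.33 + 13.99% × €510.00 = €335.68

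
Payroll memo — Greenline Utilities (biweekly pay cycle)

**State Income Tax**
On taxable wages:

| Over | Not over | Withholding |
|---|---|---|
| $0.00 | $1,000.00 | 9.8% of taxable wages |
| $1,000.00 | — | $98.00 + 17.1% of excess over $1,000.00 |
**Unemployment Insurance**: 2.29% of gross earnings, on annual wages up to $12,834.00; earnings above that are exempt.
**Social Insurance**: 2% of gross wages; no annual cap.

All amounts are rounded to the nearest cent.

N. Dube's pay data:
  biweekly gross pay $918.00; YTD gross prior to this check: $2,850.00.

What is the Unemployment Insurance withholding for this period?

Unemployment Insurance: 2.29% × $918.00 = $21.02

$21.02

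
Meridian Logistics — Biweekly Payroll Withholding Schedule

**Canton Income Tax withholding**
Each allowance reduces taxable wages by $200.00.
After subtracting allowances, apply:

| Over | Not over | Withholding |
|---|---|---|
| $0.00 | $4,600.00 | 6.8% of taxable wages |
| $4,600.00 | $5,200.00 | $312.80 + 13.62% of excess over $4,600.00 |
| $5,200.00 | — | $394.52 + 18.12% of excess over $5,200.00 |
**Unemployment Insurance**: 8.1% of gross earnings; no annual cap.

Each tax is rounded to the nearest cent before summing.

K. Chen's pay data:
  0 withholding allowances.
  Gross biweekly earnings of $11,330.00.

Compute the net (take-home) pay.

Canton Income Tax: taxable = $11,330.00
  $394.52 + 18.12% × ($11,330.00 − $5,200.00) = $394.52 + 18.12% × $6,130.00 = $1,505.28
Unemployment Insurance: 8.1% × $11,330.00 = $917.73
Total withheld: $1,505.28 + $917.73 = $2,423.01
Net pay: $11,330.00 − $2,423.01 = $8,906.99

$8,906.99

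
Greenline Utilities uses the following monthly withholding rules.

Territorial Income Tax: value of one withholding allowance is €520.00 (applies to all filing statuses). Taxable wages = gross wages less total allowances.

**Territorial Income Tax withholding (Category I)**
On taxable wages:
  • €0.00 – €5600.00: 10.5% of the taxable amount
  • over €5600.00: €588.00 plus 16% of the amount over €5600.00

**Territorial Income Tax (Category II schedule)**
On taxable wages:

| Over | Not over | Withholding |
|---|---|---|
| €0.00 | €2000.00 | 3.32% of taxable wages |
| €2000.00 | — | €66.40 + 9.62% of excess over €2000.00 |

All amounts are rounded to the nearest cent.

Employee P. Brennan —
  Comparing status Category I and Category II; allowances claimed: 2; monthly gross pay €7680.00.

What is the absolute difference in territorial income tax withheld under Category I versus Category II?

€241.63

Territorial Income Tax (Category I): taxable = €7680.00 − 2×€520.00 = €6640.00
  €588.00 + 16% × (€6640.00 − €5600.00) = €588.00 + 16% × €1040.00 = €754.40
Territorial Income Tax (Category II): taxable = €7680.00 − 2×€520.00 = €6640.00
  €66.40 + 9.62% × (€6640.00 − €2000.00) = €66.40 + 9.62% × €4640.00 = €512.77
Difference: |€754.40 − €512.77| = €241.63 (higher under Category I)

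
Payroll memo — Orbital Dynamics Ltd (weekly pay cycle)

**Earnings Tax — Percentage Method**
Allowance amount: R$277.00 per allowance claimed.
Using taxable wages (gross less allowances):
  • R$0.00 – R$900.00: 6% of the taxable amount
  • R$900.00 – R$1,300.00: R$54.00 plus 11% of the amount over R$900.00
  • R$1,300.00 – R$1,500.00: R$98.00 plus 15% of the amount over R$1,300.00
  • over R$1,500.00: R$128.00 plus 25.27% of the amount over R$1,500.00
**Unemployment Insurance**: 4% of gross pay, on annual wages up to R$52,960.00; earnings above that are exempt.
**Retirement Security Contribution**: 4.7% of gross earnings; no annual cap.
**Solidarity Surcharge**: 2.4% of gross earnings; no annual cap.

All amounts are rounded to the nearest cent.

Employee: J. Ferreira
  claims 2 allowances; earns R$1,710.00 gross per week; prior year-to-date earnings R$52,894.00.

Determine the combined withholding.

Earnings Tax: taxable = R$1,710.00 − 2×R$277.00 = R$1,156.00
  R$54.00 + 11% × (R$1,156.00 − R$900.00) = R$54.00 + 11% × R$256.00 = R$82.16
Unemployment Insurance: cap R$52,960.00 − YTD R$52,894.00 = R$66.00 subject; 4% × R$66.00 = R$2.64
Retirement Security Contribution: 4.7% × R$1,710.00 = R$80.37
Solidarity Surcharge: 2.4% × R$1,710.00 = R$41.04
Total: R$82.16 + R$2.64 + R$80.37 + R$41.04 = R$206.21

R$206.21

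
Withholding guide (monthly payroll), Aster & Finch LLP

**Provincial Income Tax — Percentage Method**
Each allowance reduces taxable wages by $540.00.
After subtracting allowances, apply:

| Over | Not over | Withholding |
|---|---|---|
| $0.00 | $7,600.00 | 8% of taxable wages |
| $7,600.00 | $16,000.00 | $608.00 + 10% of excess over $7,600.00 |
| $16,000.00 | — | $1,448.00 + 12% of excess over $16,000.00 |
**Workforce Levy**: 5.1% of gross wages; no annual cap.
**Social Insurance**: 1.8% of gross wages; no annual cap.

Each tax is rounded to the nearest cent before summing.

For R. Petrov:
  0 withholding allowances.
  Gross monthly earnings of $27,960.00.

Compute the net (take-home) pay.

Provincial Income Tax: taxable = $27,960.00
  $1,448.00 + 12% × ($27,960.00 − $16,000.00) = $1,448.00 + 12% × $11,960.00 = $2,883.20
Workforce Levy: 5.1% × $27,960.00 = $1,425.96
Social Insurance: 1.8% × $27,960.00 = $503.28
Total withheld: $2,883.20 + $1,425.96 + $503.28 = $4,812.44
Net pay: $27,960.00 − $4,812.44 = $23,147.56

$23,147.56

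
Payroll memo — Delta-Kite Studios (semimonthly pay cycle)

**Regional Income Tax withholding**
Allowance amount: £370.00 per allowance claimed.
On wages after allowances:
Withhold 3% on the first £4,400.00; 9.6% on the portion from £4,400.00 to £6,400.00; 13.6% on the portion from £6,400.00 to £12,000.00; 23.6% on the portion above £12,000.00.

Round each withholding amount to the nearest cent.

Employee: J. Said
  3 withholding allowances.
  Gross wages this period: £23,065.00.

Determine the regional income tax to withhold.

Regional Income Tax: taxable = £23,065.00 − 3×£370.00 = £21,955.00
  £1,085.60 + 23.6% × (£21,955.00 − £12,000.00) = £1,085.60 + 23.6% × £9,955.00 = £3,434.98

£3,434.98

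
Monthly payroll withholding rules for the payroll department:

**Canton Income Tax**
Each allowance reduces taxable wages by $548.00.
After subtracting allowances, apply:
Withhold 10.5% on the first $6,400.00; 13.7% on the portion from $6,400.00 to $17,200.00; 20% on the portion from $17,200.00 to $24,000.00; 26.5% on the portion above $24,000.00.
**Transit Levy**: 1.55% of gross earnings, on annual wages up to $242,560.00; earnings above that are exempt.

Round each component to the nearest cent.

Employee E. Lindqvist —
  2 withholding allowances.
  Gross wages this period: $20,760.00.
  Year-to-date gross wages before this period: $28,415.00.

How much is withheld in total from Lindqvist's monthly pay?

$2,966.18

Canton Income Tax: taxable = $20,760.00 − 2×$548.00 = $19,664.00
  $2,151.60 + 20% × ($19,664.00 − $17,200.00) = $2,151.60 + 20% × $2,464.00 = $2,644.40
Transit Levy: 1.55% × $20,760.00 = $321.78
Total: $2,644.40 + $321.78 = $2,966.18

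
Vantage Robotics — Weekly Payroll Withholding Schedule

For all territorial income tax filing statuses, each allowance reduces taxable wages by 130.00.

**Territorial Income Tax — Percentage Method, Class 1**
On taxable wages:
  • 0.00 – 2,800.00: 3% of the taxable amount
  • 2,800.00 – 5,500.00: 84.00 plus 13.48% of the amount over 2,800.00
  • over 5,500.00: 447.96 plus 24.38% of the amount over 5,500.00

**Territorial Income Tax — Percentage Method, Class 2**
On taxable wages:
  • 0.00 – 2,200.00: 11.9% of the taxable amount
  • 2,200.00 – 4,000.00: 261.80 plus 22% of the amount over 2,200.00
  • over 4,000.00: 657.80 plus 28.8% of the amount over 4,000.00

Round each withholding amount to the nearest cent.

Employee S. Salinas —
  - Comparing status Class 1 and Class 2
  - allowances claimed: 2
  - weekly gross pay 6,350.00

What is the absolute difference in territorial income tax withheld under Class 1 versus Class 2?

Territorial Income Tax (Class 1): taxable = 6,350.00 − 2×130.00 = 6,090.00
  447.96 + 24.38% × (6,090.00 − 5,500.00) = 447.96 + 24.38% × 590.00 = 591.80
Territorial Income Tax (Class 2): taxable = 6,350.00 − 2×130.00 = 6,090.00
  657.80 + 28.8% × (6,090.00 − 4,000.00) = 657.80 + 28.8% × 2,090.00 = 1,259.72
Difference: |591.80 − 1,259.72| = 667.92 (higher under Class 2)

667.92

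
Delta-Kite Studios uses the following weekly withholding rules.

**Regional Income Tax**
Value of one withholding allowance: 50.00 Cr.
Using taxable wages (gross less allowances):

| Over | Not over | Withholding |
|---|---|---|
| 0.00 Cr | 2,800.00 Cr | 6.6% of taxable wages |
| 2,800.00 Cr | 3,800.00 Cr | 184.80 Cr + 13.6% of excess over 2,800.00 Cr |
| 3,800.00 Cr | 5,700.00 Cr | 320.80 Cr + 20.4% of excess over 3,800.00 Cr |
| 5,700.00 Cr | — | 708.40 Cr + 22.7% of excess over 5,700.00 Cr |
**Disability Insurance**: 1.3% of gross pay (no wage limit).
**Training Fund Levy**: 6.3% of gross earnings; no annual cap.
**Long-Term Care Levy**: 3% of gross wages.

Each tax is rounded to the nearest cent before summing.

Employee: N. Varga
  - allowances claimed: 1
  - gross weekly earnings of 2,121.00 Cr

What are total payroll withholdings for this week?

361.51 Cr

Regional Income Tax: taxable = 2,121.00 Cr − 1×50.00 Cr = 2,071.00 Cr
  6.6% × 2,071.00 Cr = 136.69 Cr
Disability Insurance: 1.3% × 2,121.00 Cr = 27.57 Cr
Training Fund Levy: 6.3% × 2,121.00 Cr = 133.62 Cr
Long-Term Care Levy: 3% × 2,121.00 Cr = 63.63 Cr
Total: 136.69 Cr + 27.57 Cr + 133.62 Cr + 63.63 Cr = 361.51 Cr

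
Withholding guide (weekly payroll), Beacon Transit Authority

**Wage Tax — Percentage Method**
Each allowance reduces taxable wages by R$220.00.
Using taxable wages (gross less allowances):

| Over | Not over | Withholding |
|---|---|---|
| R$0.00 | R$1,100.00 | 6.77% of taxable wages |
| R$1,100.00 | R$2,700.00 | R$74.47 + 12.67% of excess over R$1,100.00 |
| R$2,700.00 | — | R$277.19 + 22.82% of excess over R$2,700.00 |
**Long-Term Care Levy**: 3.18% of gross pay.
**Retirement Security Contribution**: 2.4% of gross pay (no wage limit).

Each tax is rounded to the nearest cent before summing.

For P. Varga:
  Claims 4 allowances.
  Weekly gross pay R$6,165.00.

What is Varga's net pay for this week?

Wage Tax: taxable = R$6,165.00 − 4×R$220.00 = R$5,285.00
  R$277.19 + 22.82% × (R$5,285.00 − R$2,700.00) = R$277.19 + 22.82% × R$2,585.00 = R$867.09
Long-Term Care Levy: 3.18% × R$6,165.00 = R$196.05
Retirement Security Contribution: 2.4% × R$6,165.00 = R$147.96
Total withheld: R$867.09 + R$196.05 + R$147.96 = R$1,211.10
Net pay: R$6,165.00 − R$1,211.10 = R$4,953.90

R$4,953.90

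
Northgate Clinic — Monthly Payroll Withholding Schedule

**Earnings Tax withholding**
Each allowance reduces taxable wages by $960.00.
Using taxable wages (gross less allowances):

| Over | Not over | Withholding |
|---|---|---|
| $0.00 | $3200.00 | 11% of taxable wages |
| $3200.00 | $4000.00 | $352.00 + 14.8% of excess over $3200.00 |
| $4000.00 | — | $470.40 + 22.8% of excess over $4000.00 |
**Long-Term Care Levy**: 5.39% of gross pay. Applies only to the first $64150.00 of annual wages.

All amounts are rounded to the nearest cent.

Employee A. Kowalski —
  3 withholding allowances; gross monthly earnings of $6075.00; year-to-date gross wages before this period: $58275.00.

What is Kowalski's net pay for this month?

Earnings Tax: taxable = $6075.00 − 3×$960.00 = $3195.00
  11% × $3195.00 = $351.45
Long-Term Care Levy: cap $64150.00 − YTD $58275.00 = $5875.00 subject; 5.39% × $5875.00 = $316.66
Total withheld: $351.45 + $316.66 = $668.11
Net pay: $6075.00 − $668.11 = $5406.89

$5406.89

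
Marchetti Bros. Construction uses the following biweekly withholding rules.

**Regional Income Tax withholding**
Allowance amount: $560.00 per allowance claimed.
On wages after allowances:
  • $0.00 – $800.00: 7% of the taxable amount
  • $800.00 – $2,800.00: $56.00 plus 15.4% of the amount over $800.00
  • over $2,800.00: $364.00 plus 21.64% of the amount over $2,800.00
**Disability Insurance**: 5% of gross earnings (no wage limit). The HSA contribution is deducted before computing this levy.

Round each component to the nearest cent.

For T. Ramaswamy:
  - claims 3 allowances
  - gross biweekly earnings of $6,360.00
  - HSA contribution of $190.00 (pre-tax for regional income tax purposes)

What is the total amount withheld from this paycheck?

$1,038.22

Regional Income Tax: taxable = $6,360.00 − $190.00 − 3×$560.00 = $4,490.00
  $364.00 + 21.64% × ($4,490.00 − $2,800.00) = $364.00 + 21.64% × $1,690.00 = $729.72
Disability Insurance: 5% × $6,170.00 = $308.50
Total: $729.72 + $308.50 = $1,038.22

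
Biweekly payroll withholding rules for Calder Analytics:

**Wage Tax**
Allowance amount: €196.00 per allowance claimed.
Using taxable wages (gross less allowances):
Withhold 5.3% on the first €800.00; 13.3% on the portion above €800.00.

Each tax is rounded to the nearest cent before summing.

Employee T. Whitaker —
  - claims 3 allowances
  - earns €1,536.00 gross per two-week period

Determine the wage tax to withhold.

€62.08

Wage Tax: taxable = €1,536.00 − 3×€196.00 = €948.00
  €42.40 + 13.3% × (€948.00 − €800.00) = €42.40 + 13.3% × €148.00 = €62.08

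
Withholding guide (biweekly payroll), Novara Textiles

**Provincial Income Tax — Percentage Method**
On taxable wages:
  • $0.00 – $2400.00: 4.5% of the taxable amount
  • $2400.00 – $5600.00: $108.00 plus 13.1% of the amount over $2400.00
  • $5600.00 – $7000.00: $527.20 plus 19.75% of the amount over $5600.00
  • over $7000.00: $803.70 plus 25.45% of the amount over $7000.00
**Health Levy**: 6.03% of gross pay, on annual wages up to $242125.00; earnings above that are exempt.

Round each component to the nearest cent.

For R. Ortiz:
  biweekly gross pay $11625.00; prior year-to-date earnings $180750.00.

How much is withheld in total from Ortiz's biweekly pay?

$2681.75

Provincial Income Tax: taxable = $11625.00
  $803.70 + 25.45% × ($11625.00 − $7000.00) = $803.70 + 25.45% × $4625.00 = $1980.76
Health Levy: 6.03% × $11625.00 = $700.99
Total: $1980.76 + $700.99 = $2681.75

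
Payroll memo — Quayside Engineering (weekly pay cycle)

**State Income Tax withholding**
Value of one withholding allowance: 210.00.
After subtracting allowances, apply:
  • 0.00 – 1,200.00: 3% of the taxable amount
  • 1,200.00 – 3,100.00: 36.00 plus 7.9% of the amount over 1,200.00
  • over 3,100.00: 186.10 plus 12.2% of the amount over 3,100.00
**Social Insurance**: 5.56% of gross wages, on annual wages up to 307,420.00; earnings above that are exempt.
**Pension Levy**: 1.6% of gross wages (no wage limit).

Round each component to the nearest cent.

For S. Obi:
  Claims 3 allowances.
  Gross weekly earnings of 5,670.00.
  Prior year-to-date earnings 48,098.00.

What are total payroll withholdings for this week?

State Income Tax: taxable = 5,670.00 − 3×210.00 = 5,040.00
  186.10 + 12.2% × (5,040.00 − 3,100.00) = 186.10 + 12.2% × 1,940.00 = 422.78
Social Insurance: 5.56% × 5,670.00 = 315.25
Pension Levy: 1.6% × 5,670.00 = 90.72
Total: 422.78 + 315.25 + 90.72 = 828.75

828.75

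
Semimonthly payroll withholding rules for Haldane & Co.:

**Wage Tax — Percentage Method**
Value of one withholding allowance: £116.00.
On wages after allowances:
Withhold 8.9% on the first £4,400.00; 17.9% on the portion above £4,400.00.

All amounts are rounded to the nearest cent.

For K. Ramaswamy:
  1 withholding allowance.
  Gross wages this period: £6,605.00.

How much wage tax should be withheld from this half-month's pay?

£765.53

Wage Tax: taxable = £6,605.00 − 1×£116.00 = £6,489.00
  £391.60 + 17.9% × (£6,489.00 − £4,400.00) = £391.60 + 17.9% × £2,089.00 = £765.53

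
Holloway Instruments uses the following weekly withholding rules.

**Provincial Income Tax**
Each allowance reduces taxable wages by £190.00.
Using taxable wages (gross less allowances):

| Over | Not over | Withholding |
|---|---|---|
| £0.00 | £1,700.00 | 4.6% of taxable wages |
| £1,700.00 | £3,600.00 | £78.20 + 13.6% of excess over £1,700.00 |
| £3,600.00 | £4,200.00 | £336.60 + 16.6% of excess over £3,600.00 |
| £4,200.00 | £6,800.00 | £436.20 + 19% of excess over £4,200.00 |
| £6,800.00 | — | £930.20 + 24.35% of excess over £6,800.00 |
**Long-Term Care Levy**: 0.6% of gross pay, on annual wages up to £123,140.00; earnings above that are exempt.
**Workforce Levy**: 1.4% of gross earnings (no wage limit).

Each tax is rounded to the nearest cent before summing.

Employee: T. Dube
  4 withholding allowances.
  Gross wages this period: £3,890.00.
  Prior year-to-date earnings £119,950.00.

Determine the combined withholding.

£346.28

Provincial Income Tax: taxable = £3,890.00 − 4×£190.00 = £3,130.00
  £78.20 + 13.6% × (£3,130.00 − £1,700.00) = £78.20 + 13.6% × £1,430.00 = £272.68
Long-Term Care Levy: cap £123,140.00 − YTD £119,950.00 = £3,190.00 subject; 0.6% × £3,190.00 = £19.14
Workforce Levy: 1.4% × £3,890.00 = £54.46
Total: £272.68 + £19.14 + £54.46 = £346.28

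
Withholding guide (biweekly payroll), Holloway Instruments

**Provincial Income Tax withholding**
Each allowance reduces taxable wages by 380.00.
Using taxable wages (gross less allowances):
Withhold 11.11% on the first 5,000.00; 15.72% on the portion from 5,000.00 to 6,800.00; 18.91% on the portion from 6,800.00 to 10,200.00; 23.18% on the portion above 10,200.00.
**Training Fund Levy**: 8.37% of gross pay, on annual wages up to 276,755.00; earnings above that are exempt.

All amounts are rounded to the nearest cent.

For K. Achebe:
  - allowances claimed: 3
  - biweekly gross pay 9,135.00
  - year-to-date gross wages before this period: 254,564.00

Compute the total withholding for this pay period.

1,829.03

Provincial Income Tax: taxable = 9,135.00 − 3×380.00 = 7,995.00
  838.46 + 18.91% × (7,995.00 − 6,800.00) = 838.46 + 18.91% × 1,195.00 = 1,064.43
Training Fund Levy: 8.37% × 9,135.00 = 764.60
Total: 1,064.43 + 764.60 = 1,829.03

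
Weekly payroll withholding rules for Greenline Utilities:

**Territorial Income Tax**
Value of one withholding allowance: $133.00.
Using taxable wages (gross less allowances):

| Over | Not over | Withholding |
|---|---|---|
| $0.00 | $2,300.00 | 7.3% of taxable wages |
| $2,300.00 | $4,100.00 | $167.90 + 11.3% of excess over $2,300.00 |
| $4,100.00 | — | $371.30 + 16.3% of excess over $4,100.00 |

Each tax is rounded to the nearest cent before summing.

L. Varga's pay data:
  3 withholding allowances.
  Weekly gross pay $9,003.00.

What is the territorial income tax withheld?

$1,105.45

Territorial Income Tax: taxable = $9,003.00 − 3×$133.00 = $8,604.00
  $371.30 + 16.3% × ($8,604.00 − $4,100.00) = $371.30 + 16.3% × $4,504.00 = $1,105.45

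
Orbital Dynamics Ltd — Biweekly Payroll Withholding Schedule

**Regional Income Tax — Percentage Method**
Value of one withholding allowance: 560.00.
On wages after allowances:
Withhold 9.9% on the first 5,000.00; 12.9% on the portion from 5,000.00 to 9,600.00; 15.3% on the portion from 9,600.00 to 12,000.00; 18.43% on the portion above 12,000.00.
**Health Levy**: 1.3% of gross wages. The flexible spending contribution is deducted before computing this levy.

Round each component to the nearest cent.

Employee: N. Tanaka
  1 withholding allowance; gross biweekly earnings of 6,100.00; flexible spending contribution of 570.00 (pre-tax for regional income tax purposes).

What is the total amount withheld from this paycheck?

563.92

Regional Income Tax: taxable = 6,100.00 − 570.00 − 1×560.00 = 4,970.00
  9.9% × 4,970.00 = 492.03
Health Levy: 1.3% × 5,530.00 = 71.89
Total: 492.03 + 71.89 = 563.92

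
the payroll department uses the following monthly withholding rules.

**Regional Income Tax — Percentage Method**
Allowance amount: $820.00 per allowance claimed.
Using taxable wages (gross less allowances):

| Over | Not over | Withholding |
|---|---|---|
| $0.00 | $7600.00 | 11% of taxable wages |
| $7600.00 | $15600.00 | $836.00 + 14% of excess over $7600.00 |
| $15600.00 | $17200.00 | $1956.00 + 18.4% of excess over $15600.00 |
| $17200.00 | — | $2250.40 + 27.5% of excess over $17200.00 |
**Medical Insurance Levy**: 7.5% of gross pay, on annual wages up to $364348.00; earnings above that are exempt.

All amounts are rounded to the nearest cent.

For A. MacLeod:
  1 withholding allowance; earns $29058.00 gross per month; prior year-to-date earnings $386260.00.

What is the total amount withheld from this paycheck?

$5285.85

Regional Income Tax: taxable = $29058.00 − 1×$820.00 = $28238.00
  $2250.40 + 27.5% × ($28238.00 − $17200.00) = $2250.40 + 27.5% × $11038.00 = $5285.85
Medical Insurance Levy: YTD $386260.00 ≥ cap $364348.00 → $0.00
Total: $5285.85 + $0.00 = $5285.85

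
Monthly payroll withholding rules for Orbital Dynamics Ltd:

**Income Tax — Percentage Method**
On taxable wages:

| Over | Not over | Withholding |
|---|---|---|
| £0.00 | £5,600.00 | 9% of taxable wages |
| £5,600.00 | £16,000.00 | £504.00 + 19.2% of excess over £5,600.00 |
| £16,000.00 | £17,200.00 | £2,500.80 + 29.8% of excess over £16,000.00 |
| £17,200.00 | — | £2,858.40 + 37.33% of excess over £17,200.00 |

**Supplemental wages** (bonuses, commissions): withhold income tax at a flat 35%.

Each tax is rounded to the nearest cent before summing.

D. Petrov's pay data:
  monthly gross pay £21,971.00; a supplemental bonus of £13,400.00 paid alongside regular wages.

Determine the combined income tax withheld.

Income Tax: taxable = £21,971.00
  £2,858.40 + 37.33% × (£21,971.00 − £17,200.00) = £2,858.40 + 37.33% × £4,771.00 = £4,639.41
Supplemental (35% flat on bonus): 35% × £13,400.00 = £4,690.00
Total income tax: £4,639.41 + £4,690.00 = £9,329.41

£9,329.41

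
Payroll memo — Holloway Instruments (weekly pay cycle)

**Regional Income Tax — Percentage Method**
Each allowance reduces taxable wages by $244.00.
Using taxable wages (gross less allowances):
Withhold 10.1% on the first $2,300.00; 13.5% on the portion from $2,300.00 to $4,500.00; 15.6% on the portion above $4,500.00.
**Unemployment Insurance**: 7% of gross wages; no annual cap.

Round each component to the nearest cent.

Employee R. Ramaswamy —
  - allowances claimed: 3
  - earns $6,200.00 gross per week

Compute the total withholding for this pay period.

Regional Income Tax: taxable = $6,200.00 − 3×$244.00 = $5,468.00
  $529.30 + 15.6% × ($5,468.00 − $4,500.00) = $529.30 + 15.6% × $968.00 = $680.31
Unemployment Insurance: 7% × $6,200.00 = $434.00
Total: $680.31 + $434.00 = $1,114.31

$1,114.31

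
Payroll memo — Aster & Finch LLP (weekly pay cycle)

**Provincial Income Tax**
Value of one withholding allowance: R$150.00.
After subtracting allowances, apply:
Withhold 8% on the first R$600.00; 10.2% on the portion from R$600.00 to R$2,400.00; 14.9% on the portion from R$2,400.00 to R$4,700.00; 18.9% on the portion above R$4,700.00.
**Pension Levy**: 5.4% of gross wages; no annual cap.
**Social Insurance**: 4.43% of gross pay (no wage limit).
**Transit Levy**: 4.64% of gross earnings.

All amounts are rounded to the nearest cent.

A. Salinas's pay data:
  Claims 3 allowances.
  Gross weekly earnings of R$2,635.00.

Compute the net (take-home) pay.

R$2,044.05

Provincial Income Tax: taxable = R$2,635.00 − 3×R$150.00 = R$2,185.00
  R$48.00 + 10.2% × (R$2,185.00 − R$600.00) = R$48.00 + 10.2% × R$1,585.00 = R$209.67
Pension Levy: 5.4% × R$2,635.00 = R$142.29
Social Insurance: 4.43% × R$2,635.00 = R$116.73
Transit Levy: 4.64% × R$2,635.00 = R$122.26
Total withheld: R$209.67 + R$142.29 + R$116.73 + R$122.26 = R$590.95
Net pay: R$2,635.00 − R$590.95 = R$2,044.05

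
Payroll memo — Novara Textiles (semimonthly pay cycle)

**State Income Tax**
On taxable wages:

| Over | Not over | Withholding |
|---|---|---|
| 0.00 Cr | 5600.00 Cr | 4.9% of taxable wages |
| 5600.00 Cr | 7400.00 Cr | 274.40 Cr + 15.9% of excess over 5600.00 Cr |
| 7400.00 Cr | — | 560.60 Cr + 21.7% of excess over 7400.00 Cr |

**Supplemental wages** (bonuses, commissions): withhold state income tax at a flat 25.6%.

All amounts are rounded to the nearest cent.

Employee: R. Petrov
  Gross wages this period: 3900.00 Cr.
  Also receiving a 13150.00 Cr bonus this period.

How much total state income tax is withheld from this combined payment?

State Income Tax: taxable = 3900.00 Cr
  4.9% × 3900.00 Cr = 191.10 Cr
Supplemental (25.6% flat on bonus): 25.6% × 13150.00 Cr = 3366.40 Cr
Total state income tax: 191.10 Cr + 3366.40 Cr = 3557.50 Cr

3557.50 Cr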